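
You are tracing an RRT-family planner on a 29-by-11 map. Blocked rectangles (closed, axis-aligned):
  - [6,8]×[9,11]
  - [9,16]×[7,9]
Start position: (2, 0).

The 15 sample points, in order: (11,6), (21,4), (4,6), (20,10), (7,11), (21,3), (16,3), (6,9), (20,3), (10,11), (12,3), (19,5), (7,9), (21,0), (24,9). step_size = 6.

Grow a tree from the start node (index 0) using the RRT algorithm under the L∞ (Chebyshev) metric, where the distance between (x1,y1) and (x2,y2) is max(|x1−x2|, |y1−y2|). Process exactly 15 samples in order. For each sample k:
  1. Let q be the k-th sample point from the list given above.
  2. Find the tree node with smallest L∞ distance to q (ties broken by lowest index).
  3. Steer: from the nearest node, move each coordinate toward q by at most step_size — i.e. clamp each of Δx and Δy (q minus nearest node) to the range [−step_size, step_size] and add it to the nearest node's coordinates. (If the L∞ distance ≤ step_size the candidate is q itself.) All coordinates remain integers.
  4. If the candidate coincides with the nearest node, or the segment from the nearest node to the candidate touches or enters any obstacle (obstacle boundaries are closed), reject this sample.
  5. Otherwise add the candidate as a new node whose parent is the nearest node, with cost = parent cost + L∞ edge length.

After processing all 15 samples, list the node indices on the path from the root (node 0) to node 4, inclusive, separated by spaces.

Path: 0 1 2 4

1. q=(11,6) nearest=0 d=9 new=(8,6) → add node 1 parent=0 cost=6
2. q=(21,4) nearest=1 d=13 new=(14,4) → add node 2 parent=1 cost=12
3. q=(4,6) nearest=1 d=4 new=(4,6) → add node 3 parent=1 cost=10
4. q=(20,10) nearest=2 d=6 new=(20,10) → add node 4 parent=2 cost=18
5. q=(7,11) nearest=1 d=5 new=(7,11) → blocked by [6,8]×[9,11], reject
6. q=(21,3) nearest=2 d=7 new=(20,3) → add node 5 parent=2 cost=18
7. q=(16,3) nearest=2 d=2 new=(16,3) → add node 6 parent=2 cost=14
8. q=(6,9) nearest=1 d=3 new=(6,9) → blocked by [6,8]×[9,11], reject
9. q=(20,3) nearest=5 d=0 → coincident, reject
10. q=(10,11) nearest=1 d=5 new=(10,11) → blocked by [9,16]×[7,9], reject
11. q=(12,3) nearest=2 d=2 new=(12,3) → add node 7 parent=2 cost=14
12. q=(19,5) nearest=5 d=2 new=(19,5) → add node 8 parent=5 cost=20
13. q=(7,9) nearest=1 d=3 new=(7,9) → blocked by [6,8]×[9,11], reject
14. q=(21,0) nearest=5 d=3 new=(21,0) → add node 9 parent=5 cost=21
15. q=(24,9) nearest=4 d=4 new=(24,9) → add node 10 parent=4 cost=22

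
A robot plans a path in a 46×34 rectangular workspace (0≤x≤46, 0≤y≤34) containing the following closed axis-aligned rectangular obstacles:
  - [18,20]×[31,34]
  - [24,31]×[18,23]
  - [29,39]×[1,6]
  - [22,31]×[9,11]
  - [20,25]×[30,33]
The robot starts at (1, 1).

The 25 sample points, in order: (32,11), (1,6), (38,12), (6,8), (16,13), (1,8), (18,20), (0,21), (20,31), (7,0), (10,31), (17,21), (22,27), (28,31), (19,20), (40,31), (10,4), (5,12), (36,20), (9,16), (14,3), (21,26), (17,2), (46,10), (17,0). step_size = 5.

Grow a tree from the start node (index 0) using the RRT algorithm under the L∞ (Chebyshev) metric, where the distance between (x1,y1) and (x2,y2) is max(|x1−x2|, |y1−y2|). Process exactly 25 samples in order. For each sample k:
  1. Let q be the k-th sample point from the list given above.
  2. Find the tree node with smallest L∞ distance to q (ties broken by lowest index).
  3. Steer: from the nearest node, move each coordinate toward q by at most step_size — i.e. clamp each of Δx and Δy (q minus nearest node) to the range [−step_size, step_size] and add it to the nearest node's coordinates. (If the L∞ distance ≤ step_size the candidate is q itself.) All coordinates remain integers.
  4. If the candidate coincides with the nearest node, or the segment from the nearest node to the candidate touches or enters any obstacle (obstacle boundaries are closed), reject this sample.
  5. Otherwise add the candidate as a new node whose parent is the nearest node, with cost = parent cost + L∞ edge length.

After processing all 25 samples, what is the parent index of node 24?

Parent of node 24: 19

1. q=(32,11) nearest=0 d=31 new=(6,6) → add node 1 parent=0 cost=5
2. q=(1,6) nearest=0 d=5 new=(1,6) → add node 2 parent=0 cost=5
3. q=(38,12) nearest=1 d=32 new=(11,11) → add node 3 parent=1 cost=10
4. q=(6,8) nearest=1 d=2 new=(6,8) → add node 4 parent=1 cost=7
5. q=(16,13) nearest=3 d=5 new=(16,13) → add node 5 parent=3 cost=15
6. q=(1,8) nearest=2 d=2 new=(1,8) → add node 6 parent=2 cost=7
7. q=(18,20) nearest=5 d=7 new=(18,18) → add node 7 parent=5 cost=20
8. q=(0,21) nearest=3 d=11 new=(6,16) → add node 8 parent=3 cost=15
9. q=(20,31) nearest=7 d=13 new=(20,23) → add node 9 parent=7 cost=25
10. q=(7,0) nearest=0 d=6 new=(6,0) → add node 10 parent=0 cost=5
11. q=(10,31) nearest=9 d=10 new=(15,28) → add node 11 parent=9 cost=30
12. q=(17,21) nearest=7 d=3 new=(17,21) → add node 12 parent=7 cost=23
13. q=(22,27) nearest=9 d=4 new=(22,27) → add node 13 parent=9 cost=29
14. q=(28,31) nearest=13 d=6 new=(27,31) → add node 14 parent=13 cost=34
15. q=(19,20) nearest=7 d=2 new=(19,20) → add node 15 parent=7 cost=22
16. q=(40,31) nearest=14 d=13 new=(32,31) → add node 16 parent=14 cost=39
17. q=(10,4) nearest=1 d=4 new=(10,4) → add node 17 parent=1 cost=9
18. q=(5,12) nearest=4 d=4 new=(5,12) → add node 18 parent=4 cost=11
19. q=(36,20) nearest=14 d=11 new=(32,26) → add node 19 parent=14 cost=39
20. q=(9,16) nearest=8 d=3 new=(9,16) → add node 20 parent=8 cost=18
21. q=(14,3) nearest=17 d=4 new=(14,3) → add node 21 parent=17 cost=13
22. q=(21,26) nearest=13 d=1 new=(21,26) → add node 22 parent=13 cost=30
23. q=(17,2) nearest=21 d=3 new=(17,2) → add node 23 parent=21 cost=16
24. q=(46,10) nearest=19 d=16 new=(37,21) → add node 24 parent=19 cost=44
25. q=(17,0) nearest=23 d=2 new=(17,0) → add node 25 parent=23 cost=18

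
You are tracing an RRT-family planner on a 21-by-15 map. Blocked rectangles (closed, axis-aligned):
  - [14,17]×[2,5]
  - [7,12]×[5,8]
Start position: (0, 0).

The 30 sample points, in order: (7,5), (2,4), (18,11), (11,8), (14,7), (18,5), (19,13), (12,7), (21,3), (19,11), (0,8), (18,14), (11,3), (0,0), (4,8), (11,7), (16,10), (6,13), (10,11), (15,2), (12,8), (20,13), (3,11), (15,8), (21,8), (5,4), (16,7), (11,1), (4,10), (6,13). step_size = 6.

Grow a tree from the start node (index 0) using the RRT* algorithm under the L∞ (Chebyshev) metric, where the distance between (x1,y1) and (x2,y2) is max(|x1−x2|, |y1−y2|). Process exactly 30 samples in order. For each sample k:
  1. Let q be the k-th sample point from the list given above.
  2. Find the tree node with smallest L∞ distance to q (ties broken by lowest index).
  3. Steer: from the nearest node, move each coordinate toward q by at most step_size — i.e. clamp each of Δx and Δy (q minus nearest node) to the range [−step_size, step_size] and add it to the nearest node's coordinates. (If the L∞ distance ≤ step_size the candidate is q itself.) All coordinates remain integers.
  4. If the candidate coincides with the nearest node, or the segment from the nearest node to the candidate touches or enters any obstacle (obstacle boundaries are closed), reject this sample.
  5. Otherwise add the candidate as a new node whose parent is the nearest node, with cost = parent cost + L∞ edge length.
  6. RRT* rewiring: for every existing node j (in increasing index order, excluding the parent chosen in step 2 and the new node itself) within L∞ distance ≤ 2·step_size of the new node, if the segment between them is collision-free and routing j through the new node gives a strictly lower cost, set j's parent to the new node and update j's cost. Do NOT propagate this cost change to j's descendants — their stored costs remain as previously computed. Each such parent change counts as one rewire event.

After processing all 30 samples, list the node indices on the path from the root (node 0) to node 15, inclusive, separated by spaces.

Path: 0 1 3 7 12 15

1. q=(7,5) nearest=0 d=7 new=(6,5) → add node 1 parent=0 cost=6
2. q=(2,4) nearest=0 d=4 new=(2,4) → add node 2 parent=0 cost=4
3. q=(18,11) nearest=1 d=12 new=(12,11) → blocked by [7,12]×[5,8], reject
4. q=(11,8) nearest=1 d=5 new=(11,8) → blocked by [7,12]×[5,8], reject
5. q=(14,7) nearest=1 d=8 new=(12,7) → blocked by [7,12]×[5,8], reject
6. q=(18,5) nearest=1 d=12 new=(12,5) → blocked by [7,12]×[5,8], reject
7. q=(19,13) nearest=1 d=13 new=(12,11) → blocked by [7,12]×[5,8], reject
8. q=(12,7) nearest=1 d=6 new=(12,7) → blocked by [7,12]×[5,8], reject
9. q=(21,3) nearest=1 d=15 new=(12,3) → add node 3 parent=1 cost=12
10. q=(19,11) nearest=3 d=8 new=(18,9) → blocked by [14,17]×[2,5], reject
11. q=(0,8) nearest=2 d=4 new=(0,8) → add node 4 parent=2 cost=8
12. q=(18,14) nearest=3 d=11 new=(18,9) → blocked by [14,17]×[2,5], reject
13. q=(11,3) nearest=3 d=1 new=(11,3) → add node 5 parent=3 cost=13
14. q=(0,0) nearest=0 d=0 → coincident, reject
15. q=(4,8) nearest=1 d=3 new=(4,8) → add node 6 parent=1 cost=9
16. q=(11,7) nearest=3 d=4 new=(11,7) → blocked by [7,12]×[5,8], reject
17. q=(16,10) nearest=3 d=7 new=(16,9) → add node 7 parent=3 cost=18
18. q=(6,13) nearest=6 d=5 new=(6,13) → add node 8 parent=6 cost=14
19. q=(10,11) nearest=8 d=4 new=(10,11) → add node 9 parent=8 cost=18
20. q=(15,2) nearest=3 d=3 new=(15,2) → blocked by [14,17]×[2,5], reject
21. q=(12,8) nearest=9 d=3 new=(12,8) → blocked by [7,12]×[5,8], reject
22. q=(20,13) nearest=7 d=4 new=(20,13) → add node 10 parent=7 cost=22
23. q=(3,11) nearest=4 d=3 new=(3,11) → add node 11 parent=4 cost=11
24. q=(15,8) nearest=7 d=1 new=(15,8) → add node 12 parent=7 cost=19
25. q=(21,8) nearest=7 d=5 new=(21,8) → add node 13 parent=7 cost=23
26. q=(5,4) nearest=1 d=1 new=(5,4) → add node 14 parent=1 cost=7
27. q=(16,7) nearest=12 d=1 new=(16,7) → add node 15 parent=12 cost=20
28. q=(11,1) nearest=3 d=2 new=(11,1) → add node 16 parent=3 cost=14
29. q=(4,10) nearest=11 d=1 new=(4,10) → add node 17 parent=11 cost=12
30. q=(6,13) nearest=8 d=0 → coincident, reject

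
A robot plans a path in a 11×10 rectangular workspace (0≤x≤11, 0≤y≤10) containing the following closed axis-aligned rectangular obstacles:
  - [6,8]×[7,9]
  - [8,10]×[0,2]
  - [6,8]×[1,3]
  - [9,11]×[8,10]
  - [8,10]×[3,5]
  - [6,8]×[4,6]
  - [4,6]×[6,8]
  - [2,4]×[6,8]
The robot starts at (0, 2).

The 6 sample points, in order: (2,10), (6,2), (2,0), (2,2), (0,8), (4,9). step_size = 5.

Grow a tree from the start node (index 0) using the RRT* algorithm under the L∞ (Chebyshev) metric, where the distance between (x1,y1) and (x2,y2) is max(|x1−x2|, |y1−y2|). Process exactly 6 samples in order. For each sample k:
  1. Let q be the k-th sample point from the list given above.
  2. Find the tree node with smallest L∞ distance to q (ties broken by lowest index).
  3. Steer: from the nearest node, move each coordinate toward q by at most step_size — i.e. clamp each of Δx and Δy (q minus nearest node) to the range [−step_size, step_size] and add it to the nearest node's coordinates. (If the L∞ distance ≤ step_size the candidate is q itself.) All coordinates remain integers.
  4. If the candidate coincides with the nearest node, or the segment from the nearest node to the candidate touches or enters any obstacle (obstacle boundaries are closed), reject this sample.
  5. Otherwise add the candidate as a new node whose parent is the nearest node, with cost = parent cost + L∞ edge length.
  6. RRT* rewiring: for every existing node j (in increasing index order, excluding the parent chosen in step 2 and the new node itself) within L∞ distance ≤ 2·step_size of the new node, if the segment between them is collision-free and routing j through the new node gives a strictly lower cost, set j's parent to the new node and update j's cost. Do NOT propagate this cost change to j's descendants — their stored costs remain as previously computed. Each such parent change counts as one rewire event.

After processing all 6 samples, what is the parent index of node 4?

Parent of node 4: 0

1. q=(2,10) nearest=0 d=8 new=(2,7) → blocked by [2,4]×[6,8], reject
2. q=(6,2) nearest=0 d=6 new=(5,2) → add node 1 parent=0 cost=5
3. q=(2,0) nearest=0 d=2 new=(2,0) → add node 2 parent=0 cost=2
4. q=(2,2) nearest=0 d=2 new=(2,2) → add node 3 parent=0 cost=2
5. q=(0,8) nearest=0 d=6 new=(0,7) → add node 4 parent=0 cost=5
6. q=(4,9) nearest=4 d=4 new=(4,9) → blocked by [2,4]×[6,8], reject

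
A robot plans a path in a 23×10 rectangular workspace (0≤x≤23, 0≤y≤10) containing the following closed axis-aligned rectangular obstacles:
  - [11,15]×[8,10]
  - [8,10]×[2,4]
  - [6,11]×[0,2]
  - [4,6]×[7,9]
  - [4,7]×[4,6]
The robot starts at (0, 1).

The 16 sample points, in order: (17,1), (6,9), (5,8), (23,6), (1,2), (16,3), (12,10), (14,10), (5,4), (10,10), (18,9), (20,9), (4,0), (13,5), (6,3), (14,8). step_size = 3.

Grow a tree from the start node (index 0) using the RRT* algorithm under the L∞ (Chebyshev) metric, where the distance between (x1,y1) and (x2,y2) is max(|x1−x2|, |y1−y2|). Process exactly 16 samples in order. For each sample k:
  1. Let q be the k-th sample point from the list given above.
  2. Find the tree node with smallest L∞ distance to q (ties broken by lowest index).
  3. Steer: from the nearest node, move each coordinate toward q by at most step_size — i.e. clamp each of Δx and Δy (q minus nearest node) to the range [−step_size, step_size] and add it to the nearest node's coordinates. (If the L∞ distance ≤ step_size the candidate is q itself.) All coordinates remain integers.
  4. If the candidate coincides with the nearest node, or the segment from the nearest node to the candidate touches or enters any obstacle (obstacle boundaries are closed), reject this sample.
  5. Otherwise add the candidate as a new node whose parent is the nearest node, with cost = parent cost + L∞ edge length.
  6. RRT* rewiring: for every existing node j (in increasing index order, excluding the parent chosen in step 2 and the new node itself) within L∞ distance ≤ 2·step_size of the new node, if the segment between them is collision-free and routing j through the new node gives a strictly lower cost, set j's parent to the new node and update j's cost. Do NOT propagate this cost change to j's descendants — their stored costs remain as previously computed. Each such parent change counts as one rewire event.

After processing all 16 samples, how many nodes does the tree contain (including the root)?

1. q=(17,1) nearest=0 d=17 new=(3,1) → add node 1 parent=0 cost=3
2. q=(6,9) nearest=0 d=8 new=(3,4) → add node 2 parent=0 cost=3
3. q=(5,8) nearest=2 d=4 new=(5,7) → blocked by [4,6]×[7,9], reject
4. q=(23,6) nearest=1 d=20 new=(6,4) → blocked by [4,7]×[4,6], reject
5. q=(1,2) nearest=0 d=1 new=(1,2) → add node 3 parent=0 cost=1
6. q=(16,3) nearest=1 d=13 new=(6,3) → add node 4 parent=1 cost=6
7. q=(12,10) nearest=4 d=7 new=(9,6) → blocked by [4,7]×[4,6], reject
8. q=(14,10) nearest=4 d=8 new=(9,6) → blocked by [4,7]×[4,6], reject
9. q=(5,4) nearest=4 d=1 new=(5,4) → blocked by [4,7]×[4,6], reject
10. q=(10,10) nearest=2 d=7 new=(6,7) → blocked by [4,6]×[7,9], reject
11. q=(18,9) nearest=4 d=12 new=(9,6) → blocked by [4,7]×[4,6], reject
12. q=(20,9) nearest=4 d=14 new=(9,6) → blocked by [4,7]×[4,6], reject
13. q=(4,0) nearest=1 d=1 new=(4,0) → add node 5 parent=1 cost=4
14. q=(13,5) nearest=4 d=7 new=(9,5) → add node 6 parent=4 cost=9
15. q=(6,3) nearest=4 d=0 → coincident, reject
16. q=(14,8) nearest=6 d=5 new=(12,8) → blocked by [11,15]×[8,10], reject

Node count: 7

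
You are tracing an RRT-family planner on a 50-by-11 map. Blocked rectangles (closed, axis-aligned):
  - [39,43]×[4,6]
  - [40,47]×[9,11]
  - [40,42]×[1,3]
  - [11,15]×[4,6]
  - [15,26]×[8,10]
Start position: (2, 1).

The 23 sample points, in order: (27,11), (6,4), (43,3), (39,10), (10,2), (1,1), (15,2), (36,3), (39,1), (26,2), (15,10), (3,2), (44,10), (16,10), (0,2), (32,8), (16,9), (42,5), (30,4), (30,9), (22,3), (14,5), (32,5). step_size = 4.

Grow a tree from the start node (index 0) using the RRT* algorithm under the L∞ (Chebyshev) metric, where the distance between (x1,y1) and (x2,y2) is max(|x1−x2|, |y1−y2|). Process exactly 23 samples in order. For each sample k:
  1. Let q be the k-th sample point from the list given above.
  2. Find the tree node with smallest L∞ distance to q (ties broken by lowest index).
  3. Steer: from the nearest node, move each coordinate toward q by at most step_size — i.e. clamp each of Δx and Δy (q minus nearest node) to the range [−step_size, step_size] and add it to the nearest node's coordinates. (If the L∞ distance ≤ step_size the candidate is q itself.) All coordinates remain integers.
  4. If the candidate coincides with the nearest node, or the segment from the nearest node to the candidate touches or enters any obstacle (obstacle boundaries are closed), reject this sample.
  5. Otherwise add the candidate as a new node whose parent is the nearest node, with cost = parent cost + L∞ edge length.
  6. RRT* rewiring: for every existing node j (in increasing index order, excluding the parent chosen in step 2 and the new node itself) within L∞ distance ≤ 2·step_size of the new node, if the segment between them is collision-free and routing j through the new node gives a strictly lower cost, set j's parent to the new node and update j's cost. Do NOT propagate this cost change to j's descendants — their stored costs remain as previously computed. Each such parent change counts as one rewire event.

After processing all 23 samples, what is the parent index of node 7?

1. q=(27,11) nearest=0 d=25 new=(6,5) → add node 1 parent=0 cost=4
2. q=(6,4) nearest=1 d=1 new=(6,4) → add node 2 parent=1 cost=5
3. q=(43,3) nearest=1 d=37 new=(10,3) → add node 3 parent=1 cost=8
4. q=(39,10) nearest=3 d=29 new=(14,7) → blocked by [11,15]×[4,6], reject
5. q=(10,2) nearest=3 d=1 new=(10,2) → add node 4 parent=3 cost=9
6. q=(1,1) nearest=0 d=1 new=(1,1) → add node 5 parent=0 cost=1
7. q=(15,2) nearest=3 d=5 new=(14,2) → add node 6 parent=3 cost=12
8. q=(36,3) nearest=6 d=22 new=(18,3) → add node 7 parent=6 cost=16
9. q=(39,1) nearest=7 d=21 new=(22,1) → add node 8 parent=7 cost=20
10. q=(26,2) nearest=8 d=4 new=(26,2) → add node 9 parent=8 cost=24
11. q=(15,10) nearest=3 d=7 new=(14,7) → blocked by [11,15]×[4,6], reject
12. q=(3,2) nearest=0 d=1 new=(3,2) → add node 10 parent=0 cost=1; rewire 2→10 (4<5); rewire 4→10 (8<9)
13. q=(44,10) nearest=9 d=18 new=(30,6) → add node 11 parent=9 cost=28
14. q=(16,10) nearest=3 d=7 new=(14,7) → blocked by [11,15]×[4,6], reject
15. q=(0,2) nearest=5 d=1 new=(0,2) → add node 12 parent=5 cost=2
16. q=(32,8) nearest=11 d=2 new=(32,8) → add node 13 parent=11 cost=30
17. q=(16,9) nearest=3 d=6 new=(14,7) → blocked by [11,15]×[4,6], reject
18. q=(42,5) nearest=13 d=10 new=(36,5) → add node 14 parent=13 cost=34
19. q=(30,4) nearest=11 d=2 new=(30,4) → add node 15 parent=11 cost=30
20. q=(30,9) nearest=13 d=2 new=(30,9) → add node 16 parent=13 cost=32
21. q=(22,3) nearest=8 d=2 new=(22,3) → add node 17 parent=8 cost=22; rewire 16→17 (30<32)
22. q=(14,5) nearest=6 d=3 new=(14,5) → blocked by [11,15]×[4,6], reject
23. q=(32,5) nearest=11 d=2 new=(32,5) → add node 18 parent=11 cost=30

Parent of node 7: 6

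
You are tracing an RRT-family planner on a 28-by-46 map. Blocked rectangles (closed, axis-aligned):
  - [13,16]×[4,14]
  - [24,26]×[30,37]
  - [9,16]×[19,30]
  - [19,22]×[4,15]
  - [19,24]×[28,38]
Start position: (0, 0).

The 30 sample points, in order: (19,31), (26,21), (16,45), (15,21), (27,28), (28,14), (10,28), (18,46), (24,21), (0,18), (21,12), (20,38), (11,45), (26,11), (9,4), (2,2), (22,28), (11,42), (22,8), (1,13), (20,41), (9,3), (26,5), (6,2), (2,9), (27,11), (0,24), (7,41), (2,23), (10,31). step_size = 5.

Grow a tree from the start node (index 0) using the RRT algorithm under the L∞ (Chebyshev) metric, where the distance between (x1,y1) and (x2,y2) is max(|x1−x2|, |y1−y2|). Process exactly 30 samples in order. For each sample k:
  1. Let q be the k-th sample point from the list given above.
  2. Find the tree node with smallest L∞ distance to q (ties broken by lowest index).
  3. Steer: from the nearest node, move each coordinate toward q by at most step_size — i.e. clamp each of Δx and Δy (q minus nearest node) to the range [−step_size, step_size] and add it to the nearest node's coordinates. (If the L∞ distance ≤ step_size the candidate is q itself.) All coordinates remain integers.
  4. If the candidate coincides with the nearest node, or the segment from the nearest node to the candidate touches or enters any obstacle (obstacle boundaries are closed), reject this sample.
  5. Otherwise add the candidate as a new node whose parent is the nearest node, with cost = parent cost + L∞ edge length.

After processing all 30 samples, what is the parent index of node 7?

Parent of node 7: 4

1. q=(19,31) nearest=0 d=31 new=(5,5) → add node 1 parent=0 cost=5
2. q=(26,21) nearest=1 d=21 new=(10,10) → add node 2 parent=1 cost=10
3. q=(16,45) nearest=2 d=35 new=(15,15) → blocked by [13,16]×[4,14], reject
4. q=(15,21) nearest=2 d=11 new=(15,15) → blocked by [13,16]×[4,14], reject
5. q=(27,28) nearest=2 d=18 new=(15,15) → blocked by [13,16]×[4,14], reject
6. q=(28,14) nearest=2 d=18 new=(15,14) → blocked by [13,16]×[4,14], reject
7. q=(10,28) nearest=2 d=18 new=(10,15) → add node 3 parent=2 cost=15
8. q=(18,46) nearest=3 d=31 new=(15,20) → blocked by [9,16]×[19,30], reject
9. q=(24,21) nearest=2 d=14 new=(15,15) → blocked by [13,16]×[4,14], reject
10. q=(0,18) nearest=2 d=10 new=(5,15) → add node 4 parent=2 cost=15
11. q=(21,12) nearest=2 d=11 new=(15,12) → blocked by [13,16]×[4,14], reject
12. q=(20,38) nearest=3 d=23 new=(15,20) → blocked by [9,16]×[19,30], reject
13. q=(11,45) nearest=3 d=30 new=(11,20) → blocked by [9,16]×[19,30], reject
14. q=(26,11) nearest=2 d=16 new=(15,11) → blocked by [13,16]×[4,14], reject
15. q=(9,4) nearest=1 d=4 new=(9,4) → add node 5 parent=1 cost=9
16. q=(2,2) nearest=0 d=2 new=(2,2) → add node 6 parent=0 cost=2
17. q=(22,28) nearest=3 d=13 new=(15,20) → blocked by [9,16]×[19,30], reject
18. q=(11,42) nearest=3 d=27 new=(11,20) → blocked by [9,16]×[19,30], reject
19. q=(22,8) nearest=2 d=12 new=(15,8) → blocked by [13,16]×[4,14], reject
20. q=(1,13) nearest=4 d=4 new=(1,13) → add node 7 parent=4 cost=19
21. q=(20,41) nearest=3 d=26 new=(15,20) → blocked by [9,16]×[19,30], reject
22. q=(9,3) nearest=5 d=1 new=(9,3) → add node 8 parent=5 cost=10
23. q=(26,5) nearest=2 d=16 new=(15,5) → blocked by [13,16]×[4,14], reject
24. q=(6,2) nearest=1 d=3 new=(6,2) → add node 9 parent=1 cost=8
25. q=(2,9) nearest=1 d=4 new=(2,9) → add node 10 parent=1 cost=9
26. q=(27,11) nearest=2 d=17 new=(15,11) → blocked by [13,16]×[4,14], reject
27. q=(0,24) nearest=4 d=9 new=(0,20) → add node 11 parent=4 cost=20
28. q=(7,41) nearest=11 d=21 new=(5,25) → add node 12 parent=11 cost=25
29. q=(2,23) nearest=11 d=3 new=(2,23) → add node 13 parent=11 cost=23
30. q=(10,31) nearest=12 d=6 new=(10,30) → blocked by [9,16]×[19,30], reject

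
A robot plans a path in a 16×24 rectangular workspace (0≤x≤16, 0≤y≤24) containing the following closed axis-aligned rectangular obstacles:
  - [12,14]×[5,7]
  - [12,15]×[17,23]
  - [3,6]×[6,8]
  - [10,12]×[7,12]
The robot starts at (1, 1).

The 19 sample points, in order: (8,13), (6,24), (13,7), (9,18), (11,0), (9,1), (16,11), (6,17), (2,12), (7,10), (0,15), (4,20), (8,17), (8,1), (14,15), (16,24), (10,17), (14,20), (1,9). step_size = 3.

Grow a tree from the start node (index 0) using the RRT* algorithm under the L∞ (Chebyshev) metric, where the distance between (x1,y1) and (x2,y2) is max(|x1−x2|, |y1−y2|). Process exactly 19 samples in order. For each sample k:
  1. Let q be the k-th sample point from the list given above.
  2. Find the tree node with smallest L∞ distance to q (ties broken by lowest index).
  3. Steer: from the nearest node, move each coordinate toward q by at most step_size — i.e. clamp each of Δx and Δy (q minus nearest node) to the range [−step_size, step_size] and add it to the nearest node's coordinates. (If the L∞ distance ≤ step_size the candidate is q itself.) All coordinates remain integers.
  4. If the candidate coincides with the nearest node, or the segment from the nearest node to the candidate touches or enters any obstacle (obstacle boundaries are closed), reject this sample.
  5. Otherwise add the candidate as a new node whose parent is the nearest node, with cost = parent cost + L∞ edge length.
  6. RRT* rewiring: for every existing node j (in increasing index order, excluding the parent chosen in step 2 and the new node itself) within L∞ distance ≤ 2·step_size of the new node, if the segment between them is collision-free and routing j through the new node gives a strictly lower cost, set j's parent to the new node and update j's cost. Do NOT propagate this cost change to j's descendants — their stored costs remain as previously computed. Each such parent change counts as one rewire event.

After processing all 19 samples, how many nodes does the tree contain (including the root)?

Node count: 13

1. q=(8,13) nearest=0 d=12 new=(4,4) → add node 1 parent=0 cost=3
2. q=(6,24) nearest=1 d=20 new=(6,7) → blocked by [3,6]×[6,8], reject
3. q=(13,7) nearest=1 d=9 new=(7,7) → blocked by [3,6]×[6,8], reject
4. q=(9,18) nearest=1 d=14 new=(7,7) → blocked by [3,6]×[6,8], reject
5. q=(11,0) nearest=1 d=7 new=(7,1) → add node 2 parent=1 cost=6
6. q=(9,1) nearest=2 d=2 new=(9,1) → add node 3 parent=2 cost=8
7. q=(16,11) nearest=2 d=10 new=(10,4) → add node 4 parent=2 cost=9
8. q=(6,17) nearest=1 d=13 new=(6,7) → blocked by [3,6]×[6,8], reject
9. q=(2,12) nearest=1 d=8 new=(2,7) → add node 5 parent=1 cost=6
10. q=(7,10) nearest=5 d=5 new=(5,10) → blocked by [3,6]×[6,8], reject
11. q=(0,15) nearest=5 d=8 new=(0,10) → add node 6 parent=5 cost=9
12. q=(4,20) nearest=6 d=10 new=(3,13) → add node 7 parent=6 cost=12
13. q=(8,17) nearest=7 d=5 new=(6,16) → add node 8 parent=7 cost=15
14. q=(8,1) nearest=2 d=1 new=(8,1) → add node 9 parent=2 cost=7
15. q=(14,15) nearest=8 d=8 new=(9,15) → add node 10 parent=8 cost=18
16. q=(16,24) nearest=10 d=9 new=(12,18) → blocked by [12,15]×[17,23], reject
17. q=(10,17) nearest=10 d=2 new=(10,17) → add node 11 parent=10 cost=20
18. q=(14,20) nearest=11 d=4 new=(13,20) → blocked by [12,15]×[17,23], reject
19. q=(1,9) nearest=6 d=1 new=(1,9) → add node 12 parent=6 cost=10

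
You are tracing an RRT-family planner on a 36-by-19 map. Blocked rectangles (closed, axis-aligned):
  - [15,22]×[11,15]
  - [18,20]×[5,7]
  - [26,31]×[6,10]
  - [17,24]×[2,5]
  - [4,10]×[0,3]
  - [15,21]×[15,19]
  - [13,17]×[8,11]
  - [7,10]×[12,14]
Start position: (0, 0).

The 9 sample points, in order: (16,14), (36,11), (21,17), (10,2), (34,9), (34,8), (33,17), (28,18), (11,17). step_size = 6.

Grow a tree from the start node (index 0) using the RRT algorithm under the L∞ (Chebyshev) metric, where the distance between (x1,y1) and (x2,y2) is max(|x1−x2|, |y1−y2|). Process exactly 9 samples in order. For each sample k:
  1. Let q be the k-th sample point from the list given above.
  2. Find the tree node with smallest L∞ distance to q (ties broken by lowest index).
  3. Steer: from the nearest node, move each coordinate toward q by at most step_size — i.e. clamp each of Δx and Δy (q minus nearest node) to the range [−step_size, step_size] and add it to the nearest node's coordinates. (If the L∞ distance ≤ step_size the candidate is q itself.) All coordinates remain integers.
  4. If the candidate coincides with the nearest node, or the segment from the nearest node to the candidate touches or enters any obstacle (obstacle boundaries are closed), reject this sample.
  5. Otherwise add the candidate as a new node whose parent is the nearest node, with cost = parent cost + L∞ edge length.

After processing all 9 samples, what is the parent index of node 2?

1. q=(16,14) nearest=0 d=16 new=(6,6) → add node 1 parent=0 cost=6
2. q=(36,11) nearest=1 d=30 new=(12,11) → add node 2 parent=1 cost=12
3. q=(21,17) nearest=2 d=9 new=(18,17) → blocked by [15,22]×[11,15], reject
4. q=(10,2) nearest=1 d=4 new=(10,2) → blocked by [4,10]×[0,3], reject
5. q=(34,9) nearest=2 d=22 new=(18,9) → blocked by [13,17]×[8,11], reject
6. q=(34,8) nearest=2 d=22 new=(18,8) → blocked by [13,17]×[8,11], reject
7. q=(33,17) nearest=2 d=21 new=(18,17) → blocked by [15,22]×[11,15], reject
8. q=(28,18) nearest=2 d=16 new=(18,17) → blocked by [15,22]×[11,15], reject
9. q=(11,17) nearest=2 d=6 new=(11,17) → add node 3 parent=2 cost=18

Parent of node 2: 1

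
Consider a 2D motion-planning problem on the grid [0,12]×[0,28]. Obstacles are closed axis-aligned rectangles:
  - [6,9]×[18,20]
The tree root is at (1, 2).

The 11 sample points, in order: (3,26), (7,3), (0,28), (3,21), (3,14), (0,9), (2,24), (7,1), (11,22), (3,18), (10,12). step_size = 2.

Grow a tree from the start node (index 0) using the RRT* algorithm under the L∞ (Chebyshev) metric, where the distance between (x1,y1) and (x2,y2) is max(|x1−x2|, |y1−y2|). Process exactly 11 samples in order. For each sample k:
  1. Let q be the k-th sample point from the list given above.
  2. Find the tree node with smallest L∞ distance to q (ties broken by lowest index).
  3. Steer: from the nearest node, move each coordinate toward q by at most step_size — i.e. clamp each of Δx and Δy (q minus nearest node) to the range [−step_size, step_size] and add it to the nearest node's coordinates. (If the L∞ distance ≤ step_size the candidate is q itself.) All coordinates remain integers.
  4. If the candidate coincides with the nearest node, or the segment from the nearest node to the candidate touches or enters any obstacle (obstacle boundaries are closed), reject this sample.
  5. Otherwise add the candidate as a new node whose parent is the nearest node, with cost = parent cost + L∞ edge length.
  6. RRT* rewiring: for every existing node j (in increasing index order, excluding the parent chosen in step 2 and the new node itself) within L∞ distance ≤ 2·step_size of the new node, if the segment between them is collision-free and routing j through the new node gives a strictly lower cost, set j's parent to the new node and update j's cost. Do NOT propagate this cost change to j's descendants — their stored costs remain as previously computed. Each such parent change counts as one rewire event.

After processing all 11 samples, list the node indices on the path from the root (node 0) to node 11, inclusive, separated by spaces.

1. q=(3,26) nearest=0 d=24 new=(3,4) → add node 1 parent=0 cost=2
2. q=(7,3) nearest=1 d=4 new=(5,3) → add node 2 parent=1 cost=4
3. q=(0,28) nearest=1 d=24 new=(1,6) → add node 3 parent=1 cost=4
4. q=(3,21) nearest=3 d=15 new=(3,8) → add node 4 parent=3 cost=6
5. q=(3,14) nearest=4 d=6 new=(3,10) → add node 5 parent=4 cost=8
6. q=(0,9) nearest=3 d=3 new=(0,8) → add node 6 parent=3 cost=6
7. q=(2,24) nearest=5 d=14 new=(2,12) → add node 7 parent=5 cost=10
8. q=(7,1) nearest=2 d=2 new=(7,1) → add node 8 parent=2 cost=6
9. q=(11,22) nearest=7 d=10 new=(4,14) → add node 9 parent=7 cost=12
10. q=(3,18) nearest=9 d=4 new=(3,16) → add node 10 parent=9 cost=14
11. q=(10,12) nearest=9 d=6 new=(6,12) → add node 11 parent=9 cost=14

Path: 0 1 3 4 5 7 9 11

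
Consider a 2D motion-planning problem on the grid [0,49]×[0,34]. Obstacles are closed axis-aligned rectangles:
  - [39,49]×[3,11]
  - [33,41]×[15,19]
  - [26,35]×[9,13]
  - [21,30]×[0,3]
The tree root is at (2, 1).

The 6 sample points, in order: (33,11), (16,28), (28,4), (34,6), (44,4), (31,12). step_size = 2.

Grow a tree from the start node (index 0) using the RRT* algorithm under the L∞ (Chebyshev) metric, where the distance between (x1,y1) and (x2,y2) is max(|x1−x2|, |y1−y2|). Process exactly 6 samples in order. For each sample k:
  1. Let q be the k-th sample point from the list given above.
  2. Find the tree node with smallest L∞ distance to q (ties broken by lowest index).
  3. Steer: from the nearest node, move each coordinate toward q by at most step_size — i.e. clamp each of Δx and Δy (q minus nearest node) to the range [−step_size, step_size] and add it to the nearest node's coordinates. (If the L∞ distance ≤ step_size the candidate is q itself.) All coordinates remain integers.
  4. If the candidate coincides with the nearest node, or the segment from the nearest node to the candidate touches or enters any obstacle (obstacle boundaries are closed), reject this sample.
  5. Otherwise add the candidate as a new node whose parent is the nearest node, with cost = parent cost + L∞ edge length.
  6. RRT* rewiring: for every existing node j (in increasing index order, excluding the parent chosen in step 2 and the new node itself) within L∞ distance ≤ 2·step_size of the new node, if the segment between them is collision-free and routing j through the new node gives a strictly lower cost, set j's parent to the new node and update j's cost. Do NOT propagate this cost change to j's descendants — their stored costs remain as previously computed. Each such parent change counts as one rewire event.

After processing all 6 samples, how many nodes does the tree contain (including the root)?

1. q=(33,11) nearest=0 d=31 new=(4,3) → add node 1 parent=0 cost=2
2. q=(16,28) nearest=1 d=25 new=(6,5) → add node 2 parent=1 cost=4
3. q=(28,4) nearest=2 d=22 new=(8,4) → add node 3 parent=2 cost=6
4. q=(34,6) nearest=3 d=26 new=(10,6) → add node 4 parent=3 cost=8
5. q=(44,4) nearest=4 d=34 new=(12,4) → add node 5 parent=4 cost=10
6. q=(31,12) nearest=5 d=19 new=(14,6) → add node 6 parent=5 cost=12

Node count: 7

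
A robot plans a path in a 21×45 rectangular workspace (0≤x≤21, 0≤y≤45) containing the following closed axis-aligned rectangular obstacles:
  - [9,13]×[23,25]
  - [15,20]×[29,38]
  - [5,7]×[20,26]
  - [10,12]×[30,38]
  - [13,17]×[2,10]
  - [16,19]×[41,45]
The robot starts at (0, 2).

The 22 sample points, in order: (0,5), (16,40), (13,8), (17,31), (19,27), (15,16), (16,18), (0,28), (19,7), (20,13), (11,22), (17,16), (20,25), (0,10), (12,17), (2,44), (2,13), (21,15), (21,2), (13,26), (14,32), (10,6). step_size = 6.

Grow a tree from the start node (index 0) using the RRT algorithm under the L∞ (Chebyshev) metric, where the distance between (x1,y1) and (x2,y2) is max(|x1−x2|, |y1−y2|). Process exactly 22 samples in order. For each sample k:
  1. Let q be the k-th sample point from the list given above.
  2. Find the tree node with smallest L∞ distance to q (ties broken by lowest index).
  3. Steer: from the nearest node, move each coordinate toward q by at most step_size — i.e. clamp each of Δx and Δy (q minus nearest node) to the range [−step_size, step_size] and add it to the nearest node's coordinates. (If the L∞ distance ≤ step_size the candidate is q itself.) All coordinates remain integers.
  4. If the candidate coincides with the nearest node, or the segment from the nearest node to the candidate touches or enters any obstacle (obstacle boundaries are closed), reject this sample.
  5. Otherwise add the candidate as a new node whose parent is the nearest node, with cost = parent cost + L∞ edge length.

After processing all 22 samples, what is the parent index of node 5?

1. q=(0,5) nearest=0 d=3 new=(0,5) → add node 1 parent=0 cost=3
2. q=(16,40) nearest=1 d=35 new=(6,11) → add node 2 parent=1 cost=9
3. q=(13,8) nearest=2 d=7 new=(12,8) → add node 3 parent=2 cost=15
4. q=(17,31) nearest=2 d=20 new=(12,17) → add node 4 parent=2 cost=15
5. q=(19,27) nearest=4 d=10 new=(18,23) → add node 5 parent=4 cost=21
6. q=(15,16) nearest=4 d=3 new=(15,16) → add node 6 parent=4 cost=18
7. q=(16,18) nearest=6 d=2 new=(16,18) → add node 7 parent=6 cost=20
8. q=(0,28) nearest=4 d=12 new=(6,23) → blocked by [5,7]×[20,26], reject
9. q=(19,7) nearest=3 d=7 new=(18,7) → blocked by [13,17]×[2,10], reject
10. q=(20,13) nearest=6 d=5 new=(20,13) → add node 8 parent=6 cost=23
11. q=(11,22) nearest=4 d=5 new=(11,22) → add node 9 parent=4 cost=20
12. q=(17,16) nearest=6 d=2 new=(17,16) → add node 10 parent=6 cost=20
13. q=(20,25) nearest=5 d=2 new=(20,25) → add node 11 parent=5 cost=23
14. q=(0,10) nearest=1 d=5 new=(0,10) → add node 12 parent=1 cost=8
15. q=(12,17) nearest=4 d=0 → coincident, reject
16. q=(2,44) nearest=11 d=19 new=(14,31) → blocked by [15,20]×[29,38], reject
17. q=(2,13) nearest=12 d=3 new=(2,13) → add node 13 parent=12 cost=11
18. q=(21,15) nearest=8 d=2 new=(21,15) → add node 14 parent=8 cost=25
19. q=(21,2) nearest=3 d=9 new=(18,2) → blocked by [13,17]×[2,10], reject
20. q=(13,26) nearest=9 d=4 new=(13,26) → blocked by [9,13]×[23,25], reject
21. q=(14,32) nearest=11 d=7 new=(14,31) → blocked by [15,20]×[29,38], reject
22. q=(10,6) nearest=3 d=2 new=(10,6) → add node 15 parent=3 cost=17

Parent of node 5: 4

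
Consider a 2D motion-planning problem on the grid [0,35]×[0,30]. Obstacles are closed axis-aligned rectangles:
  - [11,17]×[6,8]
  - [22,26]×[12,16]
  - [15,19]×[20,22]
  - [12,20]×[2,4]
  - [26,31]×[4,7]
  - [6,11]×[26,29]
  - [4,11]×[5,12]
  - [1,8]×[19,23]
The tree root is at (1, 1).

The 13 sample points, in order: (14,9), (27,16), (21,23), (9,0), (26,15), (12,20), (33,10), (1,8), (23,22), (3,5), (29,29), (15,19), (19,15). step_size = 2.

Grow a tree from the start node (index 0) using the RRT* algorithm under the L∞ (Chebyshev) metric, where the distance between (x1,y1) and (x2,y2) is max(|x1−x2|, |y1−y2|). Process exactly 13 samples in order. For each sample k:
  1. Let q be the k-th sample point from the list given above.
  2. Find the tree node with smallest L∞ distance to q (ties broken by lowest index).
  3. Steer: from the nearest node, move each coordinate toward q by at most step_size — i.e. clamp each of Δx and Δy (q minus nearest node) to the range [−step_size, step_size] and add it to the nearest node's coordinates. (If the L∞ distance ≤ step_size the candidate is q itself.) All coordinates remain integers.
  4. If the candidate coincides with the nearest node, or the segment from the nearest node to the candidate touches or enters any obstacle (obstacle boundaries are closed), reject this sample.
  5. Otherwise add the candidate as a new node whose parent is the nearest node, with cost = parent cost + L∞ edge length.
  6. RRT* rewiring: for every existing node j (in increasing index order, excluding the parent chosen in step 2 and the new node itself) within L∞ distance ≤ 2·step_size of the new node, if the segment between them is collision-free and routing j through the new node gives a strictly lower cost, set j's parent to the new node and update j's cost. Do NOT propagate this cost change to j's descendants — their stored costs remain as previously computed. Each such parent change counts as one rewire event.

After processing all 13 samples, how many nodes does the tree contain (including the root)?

Node count: 7

1. q=(14,9) nearest=0 d=13 new=(3,3) → add node 1 parent=0 cost=2
2. q=(27,16) nearest=1 d=24 new=(5,5) → blocked by [4,11]×[5,12], reject
3. q=(21,23) nearest=1 d=20 new=(5,5) → blocked by [4,11]×[5,12], reject
4. q=(9,0) nearest=1 d=6 new=(5,1) → add node 2 parent=1 cost=4
5. q=(26,15) nearest=2 d=21 new=(7,3) → add node 3 parent=2 cost=6
6. q=(12,20) nearest=1 d=17 new=(5,5) → blocked by [4,11]×[5,12], reject
7. q=(33,10) nearest=3 d=26 new=(9,5) → blocked by [4,11]×[5,12], reject
8. q=(1,8) nearest=1 d=5 new=(1,5) → add node 4 parent=1 cost=4
9. q=(23,22) nearest=3 d=19 new=(9,5) → blocked by [4,11]×[5,12], reject
10. q=(3,5) nearest=1 d=2 new=(3,5) → add node 5 parent=1 cost=4
11. q=(29,29) nearest=1 d=26 new=(5,5) → blocked by [4,11]×[5,12], reject
12. q=(15,19) nearest=4 d=14 new=(3,7) → add node 6 parent=4 cost=6
13. q=(19,15) nearest=3 d=12 new=(9,5) → blocked by [4,11]×[5,12], reject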